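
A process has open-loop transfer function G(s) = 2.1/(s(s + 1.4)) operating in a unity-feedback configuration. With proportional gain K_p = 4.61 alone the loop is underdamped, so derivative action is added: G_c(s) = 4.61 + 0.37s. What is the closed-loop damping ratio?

ζ = 0.35

Forward path: (4.61 + 0.37s)·2.1/(s(s+1.4)). The closed-loop characteristic equation is s² + (1.4 + 2.1·0.37)s + 2.1·4.61 = 0.
That is s² + 2.177s + 9.681 = 0, so ω_n = 3.111 rad/s and ζ = 2.177/(2·3.111) = 0.3498.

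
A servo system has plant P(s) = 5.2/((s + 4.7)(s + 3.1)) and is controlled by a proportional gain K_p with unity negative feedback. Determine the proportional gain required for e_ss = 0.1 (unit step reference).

K_p = 25.2

For a type-0 loop with proportional control, e_ss = 1/(1 + K_p·P(0)).
P(0) = 0.3569. Require 1/(1 + K_p·0.3569) = 0.1, so 1 + 0.3569·K_p = 10.
K_p = (10 − 1)/0.3569 = 25.2.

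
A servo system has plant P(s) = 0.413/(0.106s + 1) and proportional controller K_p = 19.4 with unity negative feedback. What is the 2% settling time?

T_s ≈ 0.047 s

Closed loop: T(s) = K_p·P/(1+K_p·P) = 8.012/(0.106s + 1 + 8.012), with pole at s = −(1 + 8.012)/0.106 = −85.02.
τ = 1/85.02 = 0.01176 s, so 2% settling time ≈ 4τ = 0.047 s.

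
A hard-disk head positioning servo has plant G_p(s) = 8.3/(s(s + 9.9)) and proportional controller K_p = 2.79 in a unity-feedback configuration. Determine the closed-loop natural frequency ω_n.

ω_n = 4.81 rad/s

The closed-loop denominator is s(s+9.9) + 2.79·8.3 = s² + 9.9s + 23.16.
So ω_n² = 23.16 ⇒ ω_n = 4.812 rad/s, and ζ = 9.9/(2ω_n) = 1.03.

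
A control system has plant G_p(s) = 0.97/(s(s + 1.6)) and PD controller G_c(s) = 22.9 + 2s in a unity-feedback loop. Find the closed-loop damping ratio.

Forward path: (22.9 + 2s)·0.97/(s(s+1.6)). The closed-loop characteristic equation is s² + (1.6 + 0.97·2)s + 0.97·22.9 = 0.
That is s² + 3.54s + 22.21 = 0, so ω_n = 4.713 rad/s and ζ = 3.54/(2·4.713) = 0.3756.

ζ = 0.376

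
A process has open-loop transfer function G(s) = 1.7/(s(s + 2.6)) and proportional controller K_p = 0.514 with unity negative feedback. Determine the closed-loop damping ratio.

ζ = 1.39

The closed-loop denominator is s(s+2.6) + 0.514·1.7 = s² + 2.6s + 0.8738.
Matching s² + 2ζω_n s + ω_n²: ω_n = √0.8738 = 0.9348 rad/s and 2ζω_n = 2.6, so ζ = 2.6/(2·0.9348) = 1.39.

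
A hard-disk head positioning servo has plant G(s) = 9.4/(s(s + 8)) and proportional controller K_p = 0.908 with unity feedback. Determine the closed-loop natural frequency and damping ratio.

ω_n = 2.92 rad/s, ζ = 1.37

The closed-loop denominator is s(s+8) + 0.908·9.4 = s² + 8s + 8.535.
So ω_n² = 8.535 ⇒ ω_n = 2.922 rad/s, and ζ = 8/(2ω_n) = 1.37.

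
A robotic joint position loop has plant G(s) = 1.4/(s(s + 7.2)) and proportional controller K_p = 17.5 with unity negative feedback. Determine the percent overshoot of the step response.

Closed-loop characteristic equation: s² + 7.2s + 24.5 = 0, so ω_n = 4.95 rad/s and ζ = 7.2/(2·4.95) = 0.7273.
%OS = 100·exp(−πζ/√(1−ζ²)) = 100·exp(−π·0.7273/√0.471) = 3.58%.

3.58%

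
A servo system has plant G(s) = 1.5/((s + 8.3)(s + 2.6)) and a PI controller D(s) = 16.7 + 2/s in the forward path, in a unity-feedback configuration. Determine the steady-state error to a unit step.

The open loop D(s)G(s) has a pole at the origin (type 1), so the static position error constant is infinite and e_ss = 1/(1+∞) = 0.

0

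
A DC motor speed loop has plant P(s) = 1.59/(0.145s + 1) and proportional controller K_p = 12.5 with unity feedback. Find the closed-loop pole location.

Closed loop: T(s) = K_p·P/(1+K_p·P) = 19.88/(0.145s + 1 + 19.88), with pole at s = −(1 + 19.88)/0.145 = −144.

s = -144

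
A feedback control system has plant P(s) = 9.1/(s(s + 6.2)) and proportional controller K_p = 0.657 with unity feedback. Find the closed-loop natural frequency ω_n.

The closed-loop denominator is s(s+6.2) + 0.657·9.1 = s² + 6.2s + 5.979.
Matching s² + 2ζω_n s + ω_n²: ω_n = √5.979 = 2.445 rad/s and 2ζω_n = 6.2, so ζ = 6.2/(2·2.445) = 1.27.

ω_n = 2.45 rad/s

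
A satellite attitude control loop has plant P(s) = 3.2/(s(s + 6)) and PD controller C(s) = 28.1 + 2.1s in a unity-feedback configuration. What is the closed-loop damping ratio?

ζ = 0.671

Forward path: (28.1 + 2.1s)·3.2/(s(s+6)). The closed-loop characteristic equation is s² + (6 + 3.2·2.1)s + 3.2·28.1 = 0.
That is s² + 12.72s + 89.92 = 0, so ω_n = 9.483 rad/s and ζ = 12.72/(2·9.483) = 0.6707.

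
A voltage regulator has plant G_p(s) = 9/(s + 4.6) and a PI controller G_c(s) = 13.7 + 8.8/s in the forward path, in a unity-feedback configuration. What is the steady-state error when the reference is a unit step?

0

The open loop G_c(s)G_p(s) has a pole at the origin (type 1), so the static position error constant is infinite and e_ss = 1/(1+∞) = 0.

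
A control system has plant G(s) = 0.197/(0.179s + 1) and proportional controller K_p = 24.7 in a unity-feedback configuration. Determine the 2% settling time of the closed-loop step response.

T_s ≈ 0.122 s

Closed loop: T(s) = K_p·G/(1+K_p·G) = 4.866/(0.179s + 1 + 4.866), with pole at s = −(1 + 4.866)/0.179 = −32.77.
τ = 1/32.77 = 0.03052 s, so 2% settling time ≈ 4τ = 0.122 s.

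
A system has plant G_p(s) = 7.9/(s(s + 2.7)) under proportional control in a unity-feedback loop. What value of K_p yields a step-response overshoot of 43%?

K_p = 3.43

From %OS = 100·exp(−πζ/√(1−ζ²)) = 43%, ζ = −ln(0.43)/√(π²+ln²(0.43)) = 0.2594.
Characteristic equation s² + 2.7s + 7.9K_p = 0 gives ζ = 2.7/(2√(7.9K_p)).
Setting ζ = 0.2594: √(7.9K_p) = 2.7/(2·0.2594) = 5.203, so K_p = 27.08/7.9 = 3.43.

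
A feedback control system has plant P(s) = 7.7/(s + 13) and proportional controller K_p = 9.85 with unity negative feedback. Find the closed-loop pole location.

s = -88.84

Closed-loop transfer function: T(s) = K_p·P(s)/(1 + K_p·P(s)) = 75.84/(s + 13 + 75.84) = 75.84/(s + 88.84).
The closed-loop pole is at s = −88.84.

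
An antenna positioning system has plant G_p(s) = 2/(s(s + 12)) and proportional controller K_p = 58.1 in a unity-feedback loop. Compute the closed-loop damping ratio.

The closed-loop denominator is s(s+12) + 58.1·2 = s² + 12s + 116.2.
So ω_n² = 116.2 ⇒ ω_n = 10.78 rad/s, and ζ = 12/(2ω_n) = 0.557.

ζ = 0.557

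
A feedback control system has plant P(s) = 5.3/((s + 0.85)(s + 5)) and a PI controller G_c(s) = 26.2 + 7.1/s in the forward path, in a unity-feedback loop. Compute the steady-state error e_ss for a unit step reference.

The open loop G_c(s)P(s) has a pole at the origin (type 1), so the static position error constant is infinite and e_ss = 1/(1+∞) = 0.

0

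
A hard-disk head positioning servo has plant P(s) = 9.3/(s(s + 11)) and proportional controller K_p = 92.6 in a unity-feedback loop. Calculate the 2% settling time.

T_s ≈ 0.727 s

The closed-loop denominator s² + 11s + 861.2 gives ω_n = √861.2 = 29.35 and ζ = 11/(2ω_n) = 0.1874.
2% settling time T_s ≈ 4/(ζω_n) = 4/5.5 = 0.727 s.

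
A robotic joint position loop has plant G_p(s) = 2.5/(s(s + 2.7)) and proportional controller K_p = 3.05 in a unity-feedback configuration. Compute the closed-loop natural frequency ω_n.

1 + K_p·G_p(s) = 0 gives s² + 2.7s + 7.625 = 0.
So ω_n² = 7.625 ⇒ ω_n = 2.761 rad/s, and ζ = 2.7/(2ω_n) = 0.489.

ω_n = 2.76 rad/s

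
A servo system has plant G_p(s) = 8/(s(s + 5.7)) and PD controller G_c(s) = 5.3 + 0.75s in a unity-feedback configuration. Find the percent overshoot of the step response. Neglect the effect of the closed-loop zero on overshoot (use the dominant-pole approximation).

Forward path: (5.3 + 0.75s)·8/(s(s+5.7)). The closed-loop characteristic equation is s² + (5.7 + 8·0.75)s + 8·5.3 = 0.
That is s² + 11.7s + 42.4 = 0, so ω_n = 6.512 rad/s and ζ = 11.7/(2·6.512) = 0.8984.
%OS = 100·exp(−πζ/√(1−ζ²)) = 0.162%.

0.162%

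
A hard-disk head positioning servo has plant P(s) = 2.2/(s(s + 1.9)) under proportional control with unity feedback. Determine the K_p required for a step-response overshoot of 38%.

K_p = 4.73

From %OS = 100·exp(−πζ/√(1−ζ²)) = 38%, ζ = −ln(0.38)/√(π²+ln²(0.38)) = 0.2943.
Characteristic equation s² + 1.9s + 2.2K_p = 0 gives ζ = 1.9/(2√(2.2K_p)).
Setting ζ = 0.2943: √(2.2K_p) = 1.9/(2·0.2943) = 3.227, so K_p = 10.42/2.2 = 4.73.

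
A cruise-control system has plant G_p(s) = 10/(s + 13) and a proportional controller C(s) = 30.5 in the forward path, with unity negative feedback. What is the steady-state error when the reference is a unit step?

0.0409

The loop is type 0. Static position error constant K_pos = C(0)·G_p(0) = 30.5·0.7692 = 23.46.
Steady-state error to a unit step: e_ss = 1/(1+K_pos) = 1/24.46 = 0.0409.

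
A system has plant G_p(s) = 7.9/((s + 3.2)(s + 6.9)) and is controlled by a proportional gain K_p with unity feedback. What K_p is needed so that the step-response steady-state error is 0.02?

K_p = 137

For a type-0 loop with proportional control, e_ss = 1/(1 + K_p·G_p(0)).
G_p(0) = 0.3578. Require 1/(1 + K_p·0.3578) = 0.02, so 1 + 0.3578·K_p = 50.
K_p = (50 − 1)/0.3578 = 137.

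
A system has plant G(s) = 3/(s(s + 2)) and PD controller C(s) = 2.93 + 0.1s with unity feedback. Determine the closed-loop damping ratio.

ζ = 0.388

Forward path: (2.93 + 0.1s)·3/(s(s+2)). The closed-loop characteristic equation is s² + (2 + 3·0.1)s + 3·2.93 = 0.
That is s² + 2.3s + 8.79 = 0, so ω_n = 2.965 rad/s and ζ = 2.3/(2·2.965) = 0.3879.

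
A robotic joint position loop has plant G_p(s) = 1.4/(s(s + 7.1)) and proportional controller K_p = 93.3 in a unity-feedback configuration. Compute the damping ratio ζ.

ζ = 0.311

With unity feedback the closed-loop characteristic equation is s² + 7.1s + 93.3·1.4 = s² + 7.1s + 130.6 = 0.
So ω_n² = 130.6 ⇒ ω_n = 11.43 rad/s, and ζ = 7.1/(2ω_n) = 0.311.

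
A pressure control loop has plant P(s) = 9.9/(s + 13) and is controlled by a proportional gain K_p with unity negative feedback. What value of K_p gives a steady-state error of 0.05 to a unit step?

K_p = 24.9

For a type-0 loop with proportional control, e_ss = 1/(1 + K_p·P(0)).
P(0) = 0.7615. Require 1/(1 + K_p·0.7615) = 0.05, so 1 + 0.7615·K_p = 20.
K_p = (20 − 1)/0.7615 = 24.9.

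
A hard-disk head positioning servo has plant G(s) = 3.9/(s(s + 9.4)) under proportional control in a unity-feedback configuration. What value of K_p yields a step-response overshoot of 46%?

K_p = 98.4

From %OS = 100·exp(−πζ/√(1−ζ²)) = 46%, ζ = −ln(0.46)/√(π²+ln²(0.46)) = 0.24.
Characteristic equation s² + 9.4s + 3.9K_p = 0 gives ζ = 9.4/(2√(3.9K_p)).
Setting ζ = 0.24: √(3.9K_p) = 9.4/(2·0.24) = 19.59, so K_p = 383.6/3.9 = 98.4.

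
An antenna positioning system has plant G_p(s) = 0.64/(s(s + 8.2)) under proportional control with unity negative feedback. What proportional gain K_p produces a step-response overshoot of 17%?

K_p = 109

From %OS = 100·exp(−πζ/√(1−ζ²)) = 17%, ζ = −ln(0.17)/√(π²+ln²(0.17)) = 0.4913.
Characteristic equation s² + 8.2s + 0.64K_p = 0 gives ζ = 8.2/(2√(0.64K_p)).
Setting ζ = 0.4913: √(0.64K_p) = 8.2/(2·0.4913) = 8.346, so K_p = 69.65/0.64 = 109.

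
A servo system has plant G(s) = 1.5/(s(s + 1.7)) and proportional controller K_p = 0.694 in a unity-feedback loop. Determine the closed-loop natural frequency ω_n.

The closed-loop denominator is s(s+1.7) + 0.694·1.5 = s² + 1.7s + 1.041.
Matching s² + 2ζω_n s + ω_n²: ω_n = √1.041 = 1.02 rad/s and 2ζω_n = 1.7, so ζ = 1.7/(2·1.02) = 0.833.

ω_n = 1.02 rad/s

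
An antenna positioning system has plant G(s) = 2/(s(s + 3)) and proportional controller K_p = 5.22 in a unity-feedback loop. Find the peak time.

T_p = 1.1 s

The closed-loop denominator s² + 3s + 10.44 gives ω_n = √10.44 = 3.231 and ζ = 3/(2ω_n) = 0.4642.
Damped frequency ω_d = ω_n√(1−ζ²) = 2.862 rad/s, so peak time T_p = π/ω_d = 1.1 s.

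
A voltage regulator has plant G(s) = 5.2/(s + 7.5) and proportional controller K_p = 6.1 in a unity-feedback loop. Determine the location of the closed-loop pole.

s = -39.22

Closed-loop transfer function: T(s) = K_p·G(s)/(1 + K_p·G(s)) = 31.72/(s + 7.5 + 31.72) = 31.72/(s + 39.22).
The closed-loop pole is at s = −39.22.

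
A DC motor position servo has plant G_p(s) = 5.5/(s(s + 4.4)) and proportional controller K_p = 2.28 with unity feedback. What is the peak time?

The closed-loop denominator s² + 4.4s + 12.54 gives ω_n = √12.54 = 3.541 and ζ = 4.4/(2ω_n) = 0.6213.
Damped frequency ω_d = ω_n√(1−ζ²) = 2.775 rad/s, so peak time T_p = π/ω_d = 1.13 s.

T_p = 1.13 s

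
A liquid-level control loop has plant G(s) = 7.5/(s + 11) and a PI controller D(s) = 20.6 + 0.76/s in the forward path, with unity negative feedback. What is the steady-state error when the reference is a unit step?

0

The open loop D(s)G(s) has a pole at the origin (type 1), so the static position error constant is infinite and e_ss = 1/(1+∞) = 0.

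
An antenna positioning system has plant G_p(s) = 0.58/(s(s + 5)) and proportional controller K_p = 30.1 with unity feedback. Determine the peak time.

From 1 + K_pG_p(s) = 0: s² + 5s + 17.46 = 0 ⇒ ω_n = 4.178, ζ = 0.5983.
Damped frequency ω_d = ω_n√(1−ζ²) = 3.348 rad/s, so peak time T_p = π/ω_d = 0.938 s.

T_p = 0.938 s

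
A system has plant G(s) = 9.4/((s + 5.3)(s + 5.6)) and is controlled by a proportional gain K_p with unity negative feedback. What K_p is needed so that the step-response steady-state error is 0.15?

The loop is type 0, so e_ss(step) = 1/(1 + K_pos) with K_pos = K_p·G(0).
G(0) = 0.3167. Require 1/(1 + K_p·0.3167) = 0.15, so 1 + 0.3167·K_p = 6.667.
K_p = (6.667 − 1)/0.3167 = 17.9.

K_p = 17.9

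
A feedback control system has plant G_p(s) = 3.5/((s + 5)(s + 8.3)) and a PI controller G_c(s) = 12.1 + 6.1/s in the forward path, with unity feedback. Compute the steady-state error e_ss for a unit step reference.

0

The open loop G_c(s)G_p(s) has a pole at the origin (type 1), so the static position error constant is infinite and e_ss = 1/(1+∞) = 0.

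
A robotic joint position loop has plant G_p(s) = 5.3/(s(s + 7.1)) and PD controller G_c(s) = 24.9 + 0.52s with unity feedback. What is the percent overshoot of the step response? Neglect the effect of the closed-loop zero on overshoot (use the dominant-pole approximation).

22.5%

Forward path: (24.9 + 0.52s)·5.3/(s(s+7.1)). The closed-loop characteristic equation is s² + (7.1 + 5.3·0.52)s + 5.3·24.9 = 0.
That is s² + 9.856s + 132 = 0, so ω_n = 11.49 rad/s and ζ = 9.856/(2·11.49) = 0.429.
%OS = 100·exp(−πζ/√(1−ζ²)) = 22.5%.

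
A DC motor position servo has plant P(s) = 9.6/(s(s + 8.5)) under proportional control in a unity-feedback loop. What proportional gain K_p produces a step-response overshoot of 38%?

From %OS = 100·exp(−πζ/√(1−ζ²)) = 38%, ζ = −ln(0.38)/√(π²+ln²(0.38)) = 0.2943.
Characteristic equation s² + 8.5s + 9.6K_p = 0 gives ζ = 8.5/(2√(9.6K_p)).
Setting ζ = 0.2943: √(9.6K_p) = 8.5/(2·0.2943) = 14.44, so K_p = 208.5/9.6 = 21.7.

K_p = 21.7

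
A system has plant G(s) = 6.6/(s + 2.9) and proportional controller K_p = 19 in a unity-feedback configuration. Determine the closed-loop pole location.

s = -128.3

Closed-loop transfer function: T(s) = K_p·G(s)/(1 + K_p·G(s)) = 125.4/(s + 2.9 + 125.4) = 125.4/(s + 128.3).
The closed-loop pole is at s = −128.3.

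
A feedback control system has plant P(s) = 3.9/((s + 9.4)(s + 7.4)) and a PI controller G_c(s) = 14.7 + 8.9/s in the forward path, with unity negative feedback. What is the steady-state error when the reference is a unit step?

0

The open loop G_c(s)P(s) has a pole at the origin (type 1), so the static position error constant is infinite and e_ss = 1/(1+∞) = 0.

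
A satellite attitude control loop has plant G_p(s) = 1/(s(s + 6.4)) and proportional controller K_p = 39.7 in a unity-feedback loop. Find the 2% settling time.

The closed-loop denominator s² + 6.4s + 39.7 gives ω_n = √39.7 = 6.301 and ζ = 6.4/(2ω_n) = 0.5079.
2% settling time T_s ≈ 4/(ζω_n) = 4/3.2 = 1.25 s.

T_s ≈ 1.25 s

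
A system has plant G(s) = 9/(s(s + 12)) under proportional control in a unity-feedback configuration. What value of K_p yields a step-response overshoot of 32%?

K_p = 34.4

From %OS = 100·exp(−πζ/√(1−ζ²)) = 32%, ζ = −ln(0.32)/√(π²+ln²(0.32)) = 0.341.
Characteristic equation s² + 12s + 9K_p = 0 gives ζ = 12/(2√(9K_p)).
Setting ζ = 0.341: √(9K_p) = 12/(2·0.341) = 17.6, so K_p = 309.7/9 = 34.4.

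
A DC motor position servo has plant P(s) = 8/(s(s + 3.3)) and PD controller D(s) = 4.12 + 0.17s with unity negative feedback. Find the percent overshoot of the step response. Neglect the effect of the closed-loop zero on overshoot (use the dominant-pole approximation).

24.8%

Forward path: (4.12 + 0.17s)·8/(s(s+3.3)). The closed-loop characteristic equation is s² + (3.3 + 8·0.17)s + 8·4.12 = 0.
That is s² + 4.66s + 32.96 = 0, so ω_n = 5.741 rad/s and ζ = 4.66/(2·5.741) = 0.4058.
%OS = 100·exp(−πζ/√(1−ζ²)) = 24.8%.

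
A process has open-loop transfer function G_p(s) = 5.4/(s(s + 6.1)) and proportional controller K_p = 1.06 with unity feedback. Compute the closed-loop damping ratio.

1 + K_p·G_p(s) = 0 gives s² + 6.1s + 5.724 = 0.
So ω_n² = 5.724 ⇒ ω_n = 2.392 rad/s, and ζ = 6.1/(2ω_n) = 1.27.

ζ = 1.27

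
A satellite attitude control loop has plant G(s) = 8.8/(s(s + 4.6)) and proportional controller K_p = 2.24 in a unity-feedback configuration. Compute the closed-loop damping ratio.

1 + K_p·G(s) = 0 gives s² + 4.6s + 19.71 = 0.
Matching s² + 2ζω_n s + ω_n²: ω_n = √19.71 = 4.44 rad/s and 2ζω_n = 4.6, so ζ = 4.6/(2·4.44) = 0.518.

ζ = 0.518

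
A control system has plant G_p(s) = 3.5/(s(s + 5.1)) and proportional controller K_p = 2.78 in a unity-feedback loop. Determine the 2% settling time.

The closed-loop denominator s² + 5.1s + 9.73 gives ω_n = √9.73 = 3.119 and ζ = 5.1/(2ω_n) = 0.8175.
2% settling time T_s ≈ 4/(ζω_n) = 4/2.55 = 1.57 s.

T_s ≈ 1.57 s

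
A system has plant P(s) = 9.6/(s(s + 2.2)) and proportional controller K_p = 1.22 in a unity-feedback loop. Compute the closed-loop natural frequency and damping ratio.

ω_n = 3.42 rad/s, ζ = 0.321

1 + K_p·P(s) = 0 gives s² + 2.2s + 11.71 = 0.
Matching s² + 2ζω_n s + ω_n²: ω_n = √11.71 = 3.422 rad/s and 2ζω_n = 2.2, so ζ = 2.2/(2·3.422) = 0.321.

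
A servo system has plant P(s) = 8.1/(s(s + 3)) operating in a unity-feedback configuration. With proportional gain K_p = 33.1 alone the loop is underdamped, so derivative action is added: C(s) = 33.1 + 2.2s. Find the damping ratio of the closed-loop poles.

Forward path: (33.1 + 2.2s)·8.1/(s(s+3)). The closed-loop characteristic equation is s² + (3 + 8.1·2.2)s + 8.1·33.1 = 0.
That is s² + 20.82s + 268.1 = 0, so ω_n = 16.37 rad/s and ζ = 20.82/(2·16.37) = 0.6358.

ζ = 0.636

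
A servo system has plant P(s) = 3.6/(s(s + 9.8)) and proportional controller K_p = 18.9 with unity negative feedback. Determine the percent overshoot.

The closed-loop denominator s² + 9.8s + 68.04 gives ω_n = √68.04 = 8.249 and ζ = 9.8/(2ω_n) = 0.594.
%OS = 100·exp(−πζ/√(1−ζ²)) = 100·exp(−π·0.594/√0.6471) = 9.83%.

9.83%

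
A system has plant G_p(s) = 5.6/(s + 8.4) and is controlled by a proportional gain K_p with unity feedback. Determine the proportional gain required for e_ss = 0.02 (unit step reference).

K_p = 73.5

Steady-state error for a unit step on this type-0 loop is 1/(1 + K_p·G_p(0)).
G_p(0) = 0.6667. Require 1/(1 + K_p·0.6667) = 0.02, so 1 + 0.6667·K_p = 50.
K_p = (50 − 1)/0.6667 = 73.5.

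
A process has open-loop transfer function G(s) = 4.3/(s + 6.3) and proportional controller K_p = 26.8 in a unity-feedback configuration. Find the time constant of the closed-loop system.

τ = 0.00823 s

Closed-loop transfer function: T(s) = K_p·G(s)/(1 + K_p·G(s)) = 115.2/(s + 6.3 + 115.2) = 115.2/(s + 121.5).
Time constant τ = 1/121.5 = 0.00823 s.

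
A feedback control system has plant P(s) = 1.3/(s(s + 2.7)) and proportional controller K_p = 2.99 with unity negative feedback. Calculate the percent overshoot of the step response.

The closed-loop denominator s² + 2.7s + 3.887 gives ω_n = √3.887 = 1.972 and ζ = 2.7/(2ω_n) = 0.6847.
%OS = 100·exp(−πζ/√(1−ζ²)) = 100·exp(−π·0.6847/√0.5311) = 5.22%.

5.22%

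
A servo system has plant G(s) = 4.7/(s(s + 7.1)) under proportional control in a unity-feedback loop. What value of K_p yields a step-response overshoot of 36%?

From %OS = 100·exp(−πζ/√(1−ζ²)) = 36%, ζ = −ln(0.36)/√(π²+ln²(0.36)) = 0.3093.
Characteristic equation s² + 7.1s + 4.7K_p = 0 gives ζ = 7.1/(2√(4.7K_p)).
Setting ζ = 0.3093: √(4.7K_p) = 7.1/(2·0.3093) = 11.48, so K_p = 131.8/4.7 = 28.

K_p = 28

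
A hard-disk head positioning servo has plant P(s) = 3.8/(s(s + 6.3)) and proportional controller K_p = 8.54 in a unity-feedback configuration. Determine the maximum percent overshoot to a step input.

12.4%

From 1 + K_pP(s) = 0: s² + 6.3s + 32.45 = 0 ⇒ ω_n = 5.697, ζ = 0.553.
%OS = 100·exp(−πζ/√(1−ζ²)) = 100·exp(−π·0.553/√0.6942) = 12.4%.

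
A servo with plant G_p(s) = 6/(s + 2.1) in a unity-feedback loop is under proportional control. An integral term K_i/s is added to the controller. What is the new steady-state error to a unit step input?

Adding integral action puts a pole at s = 0 in the forward path, raising the system type to 1; a type-1 loop has zero steady-state error to a step.

0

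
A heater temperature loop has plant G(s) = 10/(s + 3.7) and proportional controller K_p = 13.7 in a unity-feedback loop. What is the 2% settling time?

Closed-loop transfer function: T(s) = K_p·G(s)/(1 + K_p·G(s)) = 137/(s + 3.7 + 137) = 137/(s + 140.7).
Time constant τ = 1/140.7 = 0.007107 s, so the 2% settling time is about 4τ = 0.0284 s.

T_s ≈ 0.0284 s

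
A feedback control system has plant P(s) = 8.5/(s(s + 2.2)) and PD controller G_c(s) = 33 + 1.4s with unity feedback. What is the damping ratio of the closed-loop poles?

ζ = 0.421

Forward path: (33 + 1.4s)·8.5/(s(s+2.2)). The closed-loop characteristic equation is s² + (2.2 + 8.5·1.4)s + 8.5·33 = 0.
That is s² + 14.1s + 280.5 = 0, so ω_n = 16.75 rad/s and ζ = 14.1/(2·16.75) = 0.4209.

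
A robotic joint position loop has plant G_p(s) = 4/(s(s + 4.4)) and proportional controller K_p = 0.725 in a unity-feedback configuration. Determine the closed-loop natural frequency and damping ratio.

1 + K_p·G_p(s) = 0 gives s² + 4.4s + 2.9 = 0.
Matching s² + 2ζω_n s + ω_n²: ω_n = √2.9 = 1.703 rad/s and 2ζω_n = 4.4, so ζ = 4.4/(2·1.703) = 1.29.

ω_n = 1.7 rad/s, ζ = 1.29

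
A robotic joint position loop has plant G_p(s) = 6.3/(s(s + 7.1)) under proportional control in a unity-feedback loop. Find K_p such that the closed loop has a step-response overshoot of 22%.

K_p = 10.6

From %OS = 100·exp(−πζ/√(1−ζ²)) = 22%, ζ = −ln(0.22)/√(π²+ln²(0.22)) = 0.4342.
Characteristic equation s² + 7.1s + 6.3K_p = 0 gives ζ = 7.1/(2√(6.3K_p)).
Setting ζ = 0.4342: √(6.3K_p) = 7.1/(2·0.4342) = 8.177, so K_p = 66.86/6.3 = 10.6.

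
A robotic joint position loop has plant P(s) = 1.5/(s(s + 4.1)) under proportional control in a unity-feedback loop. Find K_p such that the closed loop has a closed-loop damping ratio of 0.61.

Closed-loop characteristic equation: s² + 4.1s + K_p·1.5 = 0.
So ω_n = √(1.5K_p) and 2ζω_n = 4.1, giving ζ = 4.1/(2√(1.5K_p)).
Setting ζ = 0.61: √(1.5K_p) = 4.1/(2·0.61) = 3.361, so K_p = 11.29/1.5 = 7.53.

K_p = 7.53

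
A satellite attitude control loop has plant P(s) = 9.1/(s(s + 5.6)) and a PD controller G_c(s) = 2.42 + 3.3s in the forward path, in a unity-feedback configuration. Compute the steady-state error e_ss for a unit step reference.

The open loop G_c(s)P(s) has a pole at the origin (type 1), so the static position error constant is infinite and e_ss = 1/(1+∞) = 0.

0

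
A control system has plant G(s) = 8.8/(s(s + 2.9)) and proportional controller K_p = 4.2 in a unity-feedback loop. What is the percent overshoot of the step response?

The closed-loop denominator s² + 2.9s + 36.96 gives ω_n = √36.96 = 6.079 and ζ = 2.9/(2ω_n) = 0.2385.
%OS = 100·exp(−πζ/√(1−ζ²)) = 100·exp(−π·0.2385/√0.9431) = 46.2%.

46.2%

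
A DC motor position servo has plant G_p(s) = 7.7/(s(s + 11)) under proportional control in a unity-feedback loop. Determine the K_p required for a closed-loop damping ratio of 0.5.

K_p = 15.7

Closed-loop characteristic equation: s² + 11s + K_p·7.7 = 0.
So ω_n = √(7.7K_p) and 2ζω_n = 11, giving ζ = 11/(2√(7.7K_p)).
Setting ζ = 0.5: √(7.7K_p) = 11/(2·0.5) = 11, so K_p = 121/7.7 = 15.7.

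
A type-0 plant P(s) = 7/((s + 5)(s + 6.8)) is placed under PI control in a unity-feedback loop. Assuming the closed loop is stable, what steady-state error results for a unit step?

0

The PI controller's integrator makes the forward path type 1, so e_ss to a step is zero.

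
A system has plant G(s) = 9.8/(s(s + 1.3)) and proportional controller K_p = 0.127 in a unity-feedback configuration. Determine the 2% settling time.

T_s ≈ 6.15 s

The closed-loop denominator s² + 1.3s + 1.245 gives ω_n = √1.245 = 1.116 and ζ = 1.3/(2ω_n) = 0.5826.
2% settling time T_s ≈ 4/(ζω_n) = 4/0.65 = 6.15 s.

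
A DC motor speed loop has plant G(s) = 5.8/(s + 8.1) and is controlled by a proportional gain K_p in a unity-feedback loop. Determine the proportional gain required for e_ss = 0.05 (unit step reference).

The loop is type 0, so e_ss(step) = 1/(1 + K_pos) with K_pos = K_p·G(0).
G(0) = 0.716. Require 1/(1 + K_p·0.716) = 0.05, so 1 + 0.716·K_p = 20.
K_p = (20 − 1)/0.716 = 26.5.

K_p = 26.5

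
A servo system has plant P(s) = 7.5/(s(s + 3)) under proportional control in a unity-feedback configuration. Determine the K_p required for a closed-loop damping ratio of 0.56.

K_p = 0.957

Closed-loop characteristic equation: s² + 3s + K_p·7.5 = 0.
So ω_n = √(7.5K_p) and 2ζω_n = 3, giving ζ = 3/(2√(7.5K_p)).
Setting ζ = 0.56: √(7.5K_p) = 3/(2·0.56) = 2.679, so K_p = 7.175/7.5 = 0.957.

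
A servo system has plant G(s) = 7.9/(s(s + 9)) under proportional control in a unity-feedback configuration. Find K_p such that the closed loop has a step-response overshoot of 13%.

From %OS = 100·exp(−πζ/√(1−ζ²)) = 13%, ζ = −ln(0.13)/√(π²+ln²(0.13)) = 0.5446.
Characteristic equation s² + 9s + 7.9K_p = 0 gives ζ = 9/(2√(7.9K_p)).
Setting ζ = 0.5446: √(7.9K_p) = 9/(2·0.5446) = 8.262, so K_p = 68.26/7.9 = 8.64.

K_p = 8.64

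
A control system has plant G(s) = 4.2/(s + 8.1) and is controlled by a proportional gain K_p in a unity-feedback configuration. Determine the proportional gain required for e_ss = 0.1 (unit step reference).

The loop is type 0, so e_ss(step) = 1/(1 + K_pos) with K_pos = K_p·G(0).
G(0) = 0.5185. Require 1/(1 + K_p·0.5185) = 0.1, so 1 + 0.5185·K_p = 10.
K_p = (10 − 1)/0.5185 = 17.4.

K_p = 17.4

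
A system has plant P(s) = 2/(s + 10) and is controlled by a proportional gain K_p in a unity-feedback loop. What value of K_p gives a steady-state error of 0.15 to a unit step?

K_p = 28.3

The loop is type 0, so e_ss(step) = 1/(1 + K_pos) with K_pos = K_p·P(0).
P(0) = 0.2. Require 1/(1 + K_p·0.2) = 0.15, so 1 + 0.2·K_p = 6.667.
K_p = (6.667 − 1)/0.2 = 28.3.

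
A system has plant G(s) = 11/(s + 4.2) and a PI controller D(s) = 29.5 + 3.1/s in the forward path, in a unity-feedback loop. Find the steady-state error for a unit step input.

0

The open loop D(s)G(s) has a pole at the origin (type 1), so the static position error constant is infinite and e_ss = 1/(1+∞) = 0.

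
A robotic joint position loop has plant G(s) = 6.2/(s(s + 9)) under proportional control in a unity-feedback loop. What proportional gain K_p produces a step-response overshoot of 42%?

From %OS = 100·exp(−πζ/√(1−ζ²)) = 42%, ζ = −ln(0.42)/√(π²+ln²(0.42)) = 0.2662.
Characteristic equation s² + 9s + 6.2K_p = 0 gives ζ = 9/(2√(6.2K_p)).
Setting ζ = 0.2662: √(6.2K_p) = 9/(2·0.2662) = 16.91, so K_p = 285.8/6.2 = 46.1.

K_p = 46.1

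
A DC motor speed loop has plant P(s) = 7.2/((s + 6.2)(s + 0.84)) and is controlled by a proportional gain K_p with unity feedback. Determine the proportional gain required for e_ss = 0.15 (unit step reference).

K_p = 4.1

For a type-0 loop with proportional control, e_ss = 1/(1 + K_p·P(0)).
P(0) = 1.382. Require 1/(1 + K_p·1.382) = 0.15, so 1 + 1.382·K_p = 6.667.
K_p = (6.667 − 1)/1.382 = 4.1.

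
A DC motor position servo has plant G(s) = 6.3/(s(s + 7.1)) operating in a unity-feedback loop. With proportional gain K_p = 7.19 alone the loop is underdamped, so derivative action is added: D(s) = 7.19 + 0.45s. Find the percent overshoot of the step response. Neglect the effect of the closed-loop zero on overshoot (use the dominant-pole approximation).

Forward path: (7.19 + 0.45s)·6.3/(s(s+7.1)). The closed-loop characteristic equation is s² + (7.1 + 6.3·0.45)s + 6.3·7.19 = 0.
That is s² + 9.935s + 45.3 = 0, so ω_n = 6.73 rad/s and ζ = 9.935/(2·6.73) = 0.7381.
%OS = 100·exp(−πζ/√(1−ζ²)) = 3.22%.

3.22%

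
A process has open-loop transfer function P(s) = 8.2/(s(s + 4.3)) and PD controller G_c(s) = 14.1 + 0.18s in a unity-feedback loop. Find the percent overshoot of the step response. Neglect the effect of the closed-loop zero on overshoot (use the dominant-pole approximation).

Forward path: (14.1 + 0.18s)·8.2/(s(s+4.3)). The closed-loop characteristic equation is s² + (4.3 + 8.2·0.18)s + 8.2·14.1 = 0.
That is s² + 5.776s + 115.6 = 0, so ω_n = 10.75 rad/s and ζ = 5.776/(2·10.75) = 0.2686.
%OS = 100·exp(−πζ/√(1−ζ²)) = 41.6%.

41.6%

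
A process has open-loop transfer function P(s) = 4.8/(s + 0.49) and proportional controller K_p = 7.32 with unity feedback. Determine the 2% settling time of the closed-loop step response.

T_s ≈ 0.112 s

Closed-loop transfer function: T(s) = K_p·P(s)/(1 + K_p·P(s)) = 35.14/(s + 0.49 + 35.14) = 35.14/(s + 35.63).
Time constant τ = 1/35.63 = 0.02807 s, so the 2% settling time is about 4τ = 0.112 s.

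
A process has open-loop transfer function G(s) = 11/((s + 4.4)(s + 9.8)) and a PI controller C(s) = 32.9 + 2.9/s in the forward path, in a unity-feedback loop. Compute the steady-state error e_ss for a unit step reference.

The open loop C(s)G(s) has a pole at the origin (type 1), so the static position error constant is infinite and e_ss = 1/(1+∞) = 0.

0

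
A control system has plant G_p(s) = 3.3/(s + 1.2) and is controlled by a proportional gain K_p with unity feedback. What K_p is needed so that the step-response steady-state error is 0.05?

The loop is type 0, so e_ss(step) = 1/(1 + K_pos) with K_pos = K_p·G_p(0).
G_p(0) = 2.75. Require 1/(1 + K_p·2.75) = 0.05, so 1 + 2.75·K_p = 20.
K_p = (20 − 1)/2.75 = 6.91.

K_p = 6.91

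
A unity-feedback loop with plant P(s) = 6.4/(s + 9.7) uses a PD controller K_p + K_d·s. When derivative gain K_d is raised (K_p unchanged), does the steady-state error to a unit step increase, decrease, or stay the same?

K_d affects only the transient (the s-coefficient); the DC loop gain, and hence e_ss, depends only on K_p.

unchanged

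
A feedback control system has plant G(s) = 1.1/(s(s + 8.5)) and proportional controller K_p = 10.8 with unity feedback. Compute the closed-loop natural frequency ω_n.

ω_n = 3.45 rad/s

The closed-loop denominator is s(s+8.5) + 10.8·1.1 = s² + 8.5s + 11.88.
Matching s² + 2ζω_n s + ω_n²: ω_n = √11.88 = 3.447 rad/s and 2ζω_n = 8.5, so ζ = 8.5/(2·3.447) = 1.23.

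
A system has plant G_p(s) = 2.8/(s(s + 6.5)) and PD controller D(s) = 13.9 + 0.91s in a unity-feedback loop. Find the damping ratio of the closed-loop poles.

ζ = 0.725

Forward path: (13.9 + 0.91s)·2.8/(s(s+6.5)). The closed-loop characteristic equation is s² + (6.5 + 2.8·0.91)s + 2.8·13.9 = 0.
That is s² + 9.048s + 38.92 = 0, so ω_n = 6.239 rad/s and ζ = 9.048/(2·6.239) = 0.7252.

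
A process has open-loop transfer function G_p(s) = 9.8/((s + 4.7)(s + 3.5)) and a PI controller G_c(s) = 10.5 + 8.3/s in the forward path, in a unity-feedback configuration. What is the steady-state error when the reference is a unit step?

The open loop G_c(s)G_p(s) has a pole at the origin (type 1), so the static position error constant is infinite and e_ss = 1/(1+∞) = 0.

0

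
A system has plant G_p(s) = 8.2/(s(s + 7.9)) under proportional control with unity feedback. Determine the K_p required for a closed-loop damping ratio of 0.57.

Closed-loop characteristic equation: s² + 7.9s + K_p·8.2 = 0.
So ω_n = √(8.2K_p) and 2ζω_n = 7.9, giving ζ = 7.9/(2√(8.2K_p)).
Setting ζ = 0.57: √(8.2K_p) = 7.9/(2·0.57) = 6.93, so K_p = 48.02/8.2 = 5.86.

K_p = 5.86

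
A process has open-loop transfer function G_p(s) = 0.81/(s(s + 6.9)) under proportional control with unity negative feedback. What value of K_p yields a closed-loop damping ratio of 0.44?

K_p = 75.9

Closed-loop characteristic equation: s² + 6.9s + K_p·0.81 = 0.
So ω_n = √(0.81K_p) and 2ζω_n = 6.9, giving ζ = 6.9/(2√(0.81K_p)).
Setting ζ = 0.44: √(0.81K_p) = 6.9/(2·0.44) = 7.841, so K_p = 61.48/0.81 = 75.9.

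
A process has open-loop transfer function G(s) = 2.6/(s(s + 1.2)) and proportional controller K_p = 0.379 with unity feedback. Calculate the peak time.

Closed-loop characteristic equation: s² + 1.2s + 0.9854 = 0, so ω_n = 0.9927 rad/s and ζ = 1.2/(2·0.9927) = 0.6044.
Damped frequency ω_d = ω_n√(1−ζ²) = 0.7908 rad/s, so peak time T_p = π/ω_d = 3.97 s.

T_p = 3.97 s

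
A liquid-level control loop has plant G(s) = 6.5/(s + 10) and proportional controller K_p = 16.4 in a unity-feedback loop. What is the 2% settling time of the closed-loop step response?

Closed-loop transfer function: T(s) = K_p·G(s)/(1 + K_p·G(s)) = 106.6/(s + 10 + 106.6) = 106.6/(s + 116.6).
Time constant τ = 1/116.6 = 0.008576 s, so the 2% settling time is about 4τ = 0.0343 s.

T_s ≈ 0.0343 s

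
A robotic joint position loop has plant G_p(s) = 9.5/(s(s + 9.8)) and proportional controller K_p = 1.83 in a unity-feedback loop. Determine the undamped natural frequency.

ω_n = 4.17 rad/s

1 + K_p·G_p(s) = 0 gives s² + 9.8s + 17.39 = 0.
So ω_n² = 17.39 ⇒ ω_n = 4.17 rad/s, and ζ = 9.8/(2ω_n) = 1.18.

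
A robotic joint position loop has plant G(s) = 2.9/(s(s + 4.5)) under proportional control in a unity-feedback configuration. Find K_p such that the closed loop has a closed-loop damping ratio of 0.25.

Closed-loop characteristic equation: s² + 4.5s + K_p·2.9 = 0.
So ω_n = √(2.9K_p) and 2ζω_n = 4.5, giving ζ = 4.5/(2√(2.9K_p)).
Setting ζ = 0.25: √(2.9K_p) = 4.5/(2·0.25) = 9, so K_p = 81/2.9 = 27.9.

K_p = 27.9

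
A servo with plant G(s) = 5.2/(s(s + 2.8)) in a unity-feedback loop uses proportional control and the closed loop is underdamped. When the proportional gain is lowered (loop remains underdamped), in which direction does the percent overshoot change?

ζ = 2.8/(2√(5.2K_p)) rises as K_p falls; higher damping means less overshoot.

decrease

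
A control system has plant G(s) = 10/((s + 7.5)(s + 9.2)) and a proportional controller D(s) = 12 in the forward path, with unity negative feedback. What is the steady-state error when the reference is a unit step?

0.365

The loop is type 0. Static position error constant K_pos = D(0)·G(0) = 12·0.1449 = 1.739.
Steady-state error to a unit step: e_ss = 1/(1+K_pos) = 1/2.739 = 0.365.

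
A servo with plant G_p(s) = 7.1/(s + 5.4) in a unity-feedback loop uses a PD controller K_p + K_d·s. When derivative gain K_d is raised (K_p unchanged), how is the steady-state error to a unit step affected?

At s = 0 the derivative term contributes nothing: C(0) = K_p regardless of K_d, so K_pos = K_p·G_p(0) and e_ss are unchanged.

unchanged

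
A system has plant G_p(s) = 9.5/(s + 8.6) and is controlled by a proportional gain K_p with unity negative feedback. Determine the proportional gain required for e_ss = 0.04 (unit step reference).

Steady-state error for a unit step on this type-0 loop is 1/(1 + K_p·G_p(0)).
G_p(0) = 1.105. Require 1/(1 + K_p·1.105) = 0.04, so 1 + 1.105·K_p = 25.
K_p = (25 − 1)/1.105 = 21.7.

K_p = 21.7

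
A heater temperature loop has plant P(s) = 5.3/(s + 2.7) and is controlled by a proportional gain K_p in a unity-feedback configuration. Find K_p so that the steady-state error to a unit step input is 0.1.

The loop is type 0, so e_ss(step) = 1/(1 + K_pos) with K_pos = K_p·P(0).
P(0) = 1.963. Require 1/(1 + K_p·1.963) = 0.1, so 1 + 1.963·K_p = 10.
K_p = (10 − 1)/1.963 = 4.58.

K_p = 4.58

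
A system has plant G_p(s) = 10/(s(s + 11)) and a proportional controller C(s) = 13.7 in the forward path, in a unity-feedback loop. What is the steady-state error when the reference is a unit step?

The open loop C(s)G_p(s) has a pole at the origin (type 1), so the static position error constant is infinite and e_ss = 1/(1+∞) = 0.

0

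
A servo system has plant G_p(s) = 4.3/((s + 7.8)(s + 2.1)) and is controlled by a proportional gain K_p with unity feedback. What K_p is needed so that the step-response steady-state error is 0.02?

Steady-state error for a unit step on this type-0 loop is 1/(1 + K_p·G_p(0)).
G_p(0) = 0.2625. Require 1/(1 + K_p·0.2625) = 0.02, so 1 + 0.2625·K_p = 50.
K_p = (50 − 1)/0.2625 = 187.

K_p = 187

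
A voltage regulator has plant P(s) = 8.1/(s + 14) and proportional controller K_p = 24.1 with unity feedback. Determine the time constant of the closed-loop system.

τ = 0.00478 s

Closed-loop transfer function: T(s) = K_p·P(s)/(1 + K_p·P(s)) = 195.2/(s + 14 + 195.2) = 195.2/(s + 209.2).
Time constant τ = 1/209.2 = 0.00478 s.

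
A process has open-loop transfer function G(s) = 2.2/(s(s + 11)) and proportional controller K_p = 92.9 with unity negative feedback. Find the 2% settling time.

T_s ≈ 0.727 s

Closed-loop characteristic equation: s² + 11s + 204.4 = 0, so ω_n = 14.3 rad/s and ζ = 11/(2·14.3) = 0.3847.
2% settling time T_s ≈ 4/(ζω_n) = 4/5.5 = 0.727 s.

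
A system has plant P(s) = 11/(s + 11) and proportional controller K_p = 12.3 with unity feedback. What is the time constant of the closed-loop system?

Closed-loop transfer function: T(s) = K_p·P(s)/(1 + K_p·P(s)) = 135.3/(s + 11 + 135.3) = 135.3/(s + 146.3).
Time constant τ = 1/146.3 = 0.00684 s.

τ = 0.00684 s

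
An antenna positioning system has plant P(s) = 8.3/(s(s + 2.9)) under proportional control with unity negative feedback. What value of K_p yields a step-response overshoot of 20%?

K_p = 1.22

From %OS = 100·exp(−πζ/√(1−ζ²)) = 20%, ζ = −ln(0.2)/√(π²+ln²(0.2)) = 0.4559.
Characteristic equation s² + 2.9s + 8.3K_p = 0 gives ζ = 2.9/(2√(8.3K_p)).
Setting ζ = 0.4559: √(8.3K_p) = 2.9/(2·0.4559) = 3.18, so K_p = 10.11/8.3 = 1.22.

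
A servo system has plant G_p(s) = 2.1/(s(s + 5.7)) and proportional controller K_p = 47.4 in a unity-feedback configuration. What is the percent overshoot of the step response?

The closed-loop denominator s² + 5.7s + 99.54 gives ω_n = √99.54 = 9.977 and ζ = 5.7/(2ω_n) = 0.2857.
%OS = 100·exp(−πζ/√(1−ζ²)) = 100·exp(−π·0.2857/√0.9184) = 39.2%.

39.2%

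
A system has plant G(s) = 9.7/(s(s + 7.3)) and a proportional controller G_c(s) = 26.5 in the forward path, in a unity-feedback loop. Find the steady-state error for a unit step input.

0

The open loop G_c(s)G(s) has a pole at the origin (type 1), so the static position error constant is infinite and e_ss = 1/(1+∞) = 0.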